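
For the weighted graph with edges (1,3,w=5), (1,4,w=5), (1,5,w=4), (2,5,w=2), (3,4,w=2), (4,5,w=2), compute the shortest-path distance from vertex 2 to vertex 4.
4 (path: 2 -> 5 -> 4; weights 2 + 2 = 4)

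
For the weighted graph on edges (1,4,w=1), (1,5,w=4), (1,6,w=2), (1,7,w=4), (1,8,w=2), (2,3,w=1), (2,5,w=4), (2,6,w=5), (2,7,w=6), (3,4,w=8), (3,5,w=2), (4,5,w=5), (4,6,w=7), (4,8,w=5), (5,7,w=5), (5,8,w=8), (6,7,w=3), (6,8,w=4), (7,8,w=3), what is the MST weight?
15 (MST edges: (1,4,w=1), (1,5,w=4), (1,6,w=2), (1,8,w=2), (2,3,w=1), (3,5,w=2), (6,7,w=3); sum of weights 1 + 4 + 2 + 2 + 1 + 2 + 3 = 15)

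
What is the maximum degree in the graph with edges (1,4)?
1 (attained at vertices 1, 4)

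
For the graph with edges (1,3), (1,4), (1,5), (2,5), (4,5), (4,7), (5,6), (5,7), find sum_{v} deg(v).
16 (handshake: sum of degrees = 2|E| = 2 x 8 = 16)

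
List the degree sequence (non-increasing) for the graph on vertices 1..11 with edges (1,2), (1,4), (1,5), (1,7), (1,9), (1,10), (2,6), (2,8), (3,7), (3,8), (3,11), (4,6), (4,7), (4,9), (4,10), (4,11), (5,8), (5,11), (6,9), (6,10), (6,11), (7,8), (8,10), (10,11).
[6, 6, 5, 5, 5, 5, 4, 3, 3, 3, 3] (degrees: deg(1)=6, deg(2)=3, deg(3)=3, deg(4)=6, deg(5)=3, deg(6)=5, deg(7)=4, deg(8)=5, deg(9)=3, deg(10)=5, deg(11)=5)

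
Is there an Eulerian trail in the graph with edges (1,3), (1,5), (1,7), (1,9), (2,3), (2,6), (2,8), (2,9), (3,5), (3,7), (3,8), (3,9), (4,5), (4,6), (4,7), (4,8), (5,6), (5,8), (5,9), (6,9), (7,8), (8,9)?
Yes — and in fact it has an Eulerian circuit (the graph is connected and all 9 vertices have even degree)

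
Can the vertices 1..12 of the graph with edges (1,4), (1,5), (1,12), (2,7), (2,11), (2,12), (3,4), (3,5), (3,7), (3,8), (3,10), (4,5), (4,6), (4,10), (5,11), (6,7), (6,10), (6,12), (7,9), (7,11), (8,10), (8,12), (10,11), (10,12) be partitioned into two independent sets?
No (odd cycle of length 3: 4 -> 1 -> 5 -> 4)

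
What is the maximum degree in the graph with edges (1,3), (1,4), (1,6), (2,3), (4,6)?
3 (attained at vertex 1)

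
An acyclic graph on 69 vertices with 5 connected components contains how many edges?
64 (Each of the 5 component trees on V_i vertices has V_i - 1 edges; summing gives V - C = 69 - 5 = 64)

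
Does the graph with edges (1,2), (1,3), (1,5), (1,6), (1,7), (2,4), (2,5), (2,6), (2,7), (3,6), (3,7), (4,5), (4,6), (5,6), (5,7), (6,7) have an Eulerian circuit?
No (6 vertices have odd degree: {1, 2, 3, 4, 5, 7}; Eulerian circuit requires 0)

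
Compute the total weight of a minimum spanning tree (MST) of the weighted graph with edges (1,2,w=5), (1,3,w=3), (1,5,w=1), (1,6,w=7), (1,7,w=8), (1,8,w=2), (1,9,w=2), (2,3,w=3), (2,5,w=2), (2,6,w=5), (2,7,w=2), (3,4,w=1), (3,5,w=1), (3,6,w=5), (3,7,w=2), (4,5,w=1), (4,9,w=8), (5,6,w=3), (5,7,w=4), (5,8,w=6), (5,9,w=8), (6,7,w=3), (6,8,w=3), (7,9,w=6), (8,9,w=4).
14 (MST edges: (1,5,w=1), (1,8,w=2), (1,9,w=2), (2,5,w=2), (2,7,w=2), (3,4,w=1), (3,5,w=1), (5,6,w=3); sum of weights 1 + 2 + 2 + 2 + 2 + 1 + 1 + 3 = 14)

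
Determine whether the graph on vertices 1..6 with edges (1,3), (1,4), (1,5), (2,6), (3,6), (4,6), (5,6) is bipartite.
Yes. Partition: {1, 6}, {2, 3, 4, 5}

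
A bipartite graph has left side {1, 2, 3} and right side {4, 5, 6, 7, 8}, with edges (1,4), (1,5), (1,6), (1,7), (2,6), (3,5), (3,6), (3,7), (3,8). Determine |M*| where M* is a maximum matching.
3 (matching: (1,7), (2,6), (3,8); upper bound min(|L|,|R|) = min(3,5) = 3)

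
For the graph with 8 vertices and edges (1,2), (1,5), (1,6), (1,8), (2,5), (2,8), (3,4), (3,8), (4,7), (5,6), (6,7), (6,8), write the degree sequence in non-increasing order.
[4, 4, 4, 3, 3, 2, 2, 2] (degrees: deg(1)=4, deg(2)=3, deg(3)=2, deg(4)=2, deg(5)=3, deg(6)=4, deg(7)=2, deg(8)=4)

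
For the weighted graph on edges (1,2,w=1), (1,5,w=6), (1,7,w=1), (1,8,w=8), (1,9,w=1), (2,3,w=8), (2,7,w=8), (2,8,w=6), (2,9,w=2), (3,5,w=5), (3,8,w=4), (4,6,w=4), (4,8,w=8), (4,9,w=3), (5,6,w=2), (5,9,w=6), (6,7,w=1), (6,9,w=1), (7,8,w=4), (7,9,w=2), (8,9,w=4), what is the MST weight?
17 (MST edges: (1,2,w=1), (1,7,w=1), (1,9,w=1), (3,8,w=4), (4,9,w=3), (5,6,w=2), (6,9,w=1), (7,8,w=4); sum of weights 1 + 1 + 1 + 4 + 3 + 2 + 1 + 4 = 17)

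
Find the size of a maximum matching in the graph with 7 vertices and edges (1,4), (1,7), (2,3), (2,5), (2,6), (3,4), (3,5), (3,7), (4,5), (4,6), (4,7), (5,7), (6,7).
3 (matching: (2,6), (3,7), (4,5); upper bound floor(n/2) = floor(7/2) = 3)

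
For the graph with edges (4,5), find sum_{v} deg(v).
2 (handshake: sum of degrees = 2|E| = 2 x 1 = 2)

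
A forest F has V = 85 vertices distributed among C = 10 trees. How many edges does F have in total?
75 (Each of the 10 component trees on V_i vertices has V_i - 1 edges; summing gives V - C = 85 - 10 = 75)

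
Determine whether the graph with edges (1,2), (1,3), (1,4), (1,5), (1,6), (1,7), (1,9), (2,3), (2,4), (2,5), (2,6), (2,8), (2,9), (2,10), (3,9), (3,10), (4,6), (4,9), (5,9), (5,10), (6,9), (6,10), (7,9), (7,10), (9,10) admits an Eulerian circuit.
No (4 vertices have odd degree: {1, 6, 7, 8}; Eulerian circuit requires 0)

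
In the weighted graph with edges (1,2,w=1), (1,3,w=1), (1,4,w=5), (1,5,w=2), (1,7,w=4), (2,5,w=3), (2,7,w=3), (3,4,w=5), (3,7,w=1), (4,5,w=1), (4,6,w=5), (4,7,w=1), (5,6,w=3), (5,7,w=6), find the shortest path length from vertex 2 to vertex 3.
2 (path: 2 -> 1 -> 3; weights 1 + 1 = 2)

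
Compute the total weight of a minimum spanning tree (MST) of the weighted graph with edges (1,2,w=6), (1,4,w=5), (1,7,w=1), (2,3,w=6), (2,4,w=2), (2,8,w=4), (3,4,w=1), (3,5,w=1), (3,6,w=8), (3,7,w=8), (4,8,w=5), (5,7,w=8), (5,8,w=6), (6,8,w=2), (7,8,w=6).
16 (MST edges: (1,4,w=5), (1,7,w=1), (2,4,w=2), (2,8,w=4), (3,4,w=1), (3,5,w=1), (6,8,w=2); sum of weights 5 + 1 + 2 + 4 + 1 + 1 + 2 = 16)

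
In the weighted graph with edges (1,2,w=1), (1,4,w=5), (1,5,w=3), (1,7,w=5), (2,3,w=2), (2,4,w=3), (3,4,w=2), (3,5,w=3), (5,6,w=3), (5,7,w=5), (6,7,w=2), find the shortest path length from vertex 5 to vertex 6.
3 (path: 5 -> 6; weights 3 = 3)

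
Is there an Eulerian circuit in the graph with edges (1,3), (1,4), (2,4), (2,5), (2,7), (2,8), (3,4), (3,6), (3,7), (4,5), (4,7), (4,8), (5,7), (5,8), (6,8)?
Yes (the graph is connected and all 8 vertices have even degree)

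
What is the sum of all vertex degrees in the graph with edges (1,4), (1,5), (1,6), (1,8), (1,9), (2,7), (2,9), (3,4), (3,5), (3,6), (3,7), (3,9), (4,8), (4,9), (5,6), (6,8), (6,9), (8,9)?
36 (handshake: sum of degrees = 2|E| = 2 x 18 = 36)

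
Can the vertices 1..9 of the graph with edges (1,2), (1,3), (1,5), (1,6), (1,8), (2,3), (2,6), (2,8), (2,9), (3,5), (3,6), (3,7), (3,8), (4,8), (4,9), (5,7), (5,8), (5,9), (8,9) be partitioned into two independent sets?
No (odd cycle of length 3: 6 -> 1 -> 3 -> 6)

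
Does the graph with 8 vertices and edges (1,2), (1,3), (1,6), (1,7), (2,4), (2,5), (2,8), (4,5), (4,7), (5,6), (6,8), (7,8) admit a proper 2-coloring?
No (odd cycle of length 5: 4 -> 7 -> 1 -> 6 -> 5 -> 4)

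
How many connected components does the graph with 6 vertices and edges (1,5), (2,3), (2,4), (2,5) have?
2 (components: {1, 2, 3, 4, 5}, {6})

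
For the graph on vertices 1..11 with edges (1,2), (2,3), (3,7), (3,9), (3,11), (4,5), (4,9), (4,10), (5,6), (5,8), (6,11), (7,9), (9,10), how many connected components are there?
1 (components: {1, 2, 3, 4, 5, 6, 7, 8, 9, 10, 11})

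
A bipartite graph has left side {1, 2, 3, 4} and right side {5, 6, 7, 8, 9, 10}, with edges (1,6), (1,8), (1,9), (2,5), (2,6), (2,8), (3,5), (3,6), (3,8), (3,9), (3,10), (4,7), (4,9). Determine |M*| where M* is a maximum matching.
4 (matching: (1,9), (2,8), (3,10), (4,7); upper bound min(|L|,|R|) = min(4,6) = 4)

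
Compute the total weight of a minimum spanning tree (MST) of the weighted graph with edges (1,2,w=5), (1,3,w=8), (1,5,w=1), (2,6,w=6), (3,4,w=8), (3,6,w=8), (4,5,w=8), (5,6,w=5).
27 (MST edges: (1,2,w=5), (1,3,w=8), (1,5,w=1), (3,4,w=8), (5,6,w=5); sum of weights 5 + 8 + 1 + 8 + 5 = 27)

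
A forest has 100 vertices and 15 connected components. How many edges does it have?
85 (Each of the 15 component trees on V_i vertices has V_i - 1 edges; summing gives V - C = 100 - 15 = 85)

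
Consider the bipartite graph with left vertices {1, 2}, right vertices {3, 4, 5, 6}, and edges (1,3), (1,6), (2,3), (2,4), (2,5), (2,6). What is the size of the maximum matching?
2 (matching: (1,6), (2,5); upper bound min(|L|,|R|) = min(2,4) = 2)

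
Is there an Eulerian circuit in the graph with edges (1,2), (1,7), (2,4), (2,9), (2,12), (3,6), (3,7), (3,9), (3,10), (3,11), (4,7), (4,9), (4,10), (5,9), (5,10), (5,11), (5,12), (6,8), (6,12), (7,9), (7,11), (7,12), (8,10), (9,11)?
No (2 vertices have odd degree: {3, 6}; Eulerian circuit requires 0)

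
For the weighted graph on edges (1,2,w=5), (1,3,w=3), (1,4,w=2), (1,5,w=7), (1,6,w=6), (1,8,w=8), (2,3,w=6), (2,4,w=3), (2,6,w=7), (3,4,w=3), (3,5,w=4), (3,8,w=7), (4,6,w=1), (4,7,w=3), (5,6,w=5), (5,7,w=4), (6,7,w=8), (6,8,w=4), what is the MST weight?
20 (MST edges: (1,3,w=3), (1,4,w=2), (2,4,w=3), (3,5,w=4), (4,6,w=1), (4,7,w=3), (6,8,w=4); sum of weights 3 + 2 + 3 + 4 + 1 + 3 + 4 = 20)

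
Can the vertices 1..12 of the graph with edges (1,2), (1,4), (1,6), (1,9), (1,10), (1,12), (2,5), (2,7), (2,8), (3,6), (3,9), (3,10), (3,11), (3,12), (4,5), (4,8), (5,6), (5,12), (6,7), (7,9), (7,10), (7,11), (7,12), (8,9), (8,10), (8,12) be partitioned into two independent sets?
Yes. Partition: {1, 3, 5, 7, 8}, {2, 4, 6, 9, 10, 11, 12}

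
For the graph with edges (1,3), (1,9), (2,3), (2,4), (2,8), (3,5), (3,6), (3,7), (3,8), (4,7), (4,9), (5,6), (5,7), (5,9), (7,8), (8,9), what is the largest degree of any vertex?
6 (attained at vertex 3)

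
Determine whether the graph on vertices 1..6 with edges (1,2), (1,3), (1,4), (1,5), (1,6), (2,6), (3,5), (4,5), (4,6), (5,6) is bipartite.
No (odd cycle of length 3: 5 -> 1 -> 4 -> 5)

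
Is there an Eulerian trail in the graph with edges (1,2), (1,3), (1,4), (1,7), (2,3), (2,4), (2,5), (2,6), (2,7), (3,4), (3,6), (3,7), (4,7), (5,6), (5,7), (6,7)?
Yes (the graph is connected and exactly 2 vertices have odd degree: {3, 5}; any Eulerian path must start and end at those)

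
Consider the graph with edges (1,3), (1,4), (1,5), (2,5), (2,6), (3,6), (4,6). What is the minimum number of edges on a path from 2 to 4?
2 (path: 2 -> 6 -> 4, 2 edges)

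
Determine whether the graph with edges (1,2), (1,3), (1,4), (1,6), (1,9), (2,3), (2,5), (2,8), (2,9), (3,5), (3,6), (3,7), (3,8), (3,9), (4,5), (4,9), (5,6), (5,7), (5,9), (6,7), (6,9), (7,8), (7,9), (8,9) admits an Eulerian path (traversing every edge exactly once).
No (6 vertices have odd degree: {1, 2, 3, 4, 6, 7}; Eulerian path requires 0 or 2)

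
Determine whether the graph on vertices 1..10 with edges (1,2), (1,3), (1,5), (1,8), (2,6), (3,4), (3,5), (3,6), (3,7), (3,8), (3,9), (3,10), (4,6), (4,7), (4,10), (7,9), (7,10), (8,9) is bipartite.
No (odd cycle of length 3: 8 -> 1 -> 3 -> 8)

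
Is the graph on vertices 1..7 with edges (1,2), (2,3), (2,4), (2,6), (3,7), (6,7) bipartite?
Yes. Partition: {1, 3, 4, 5, 6}, {2, 7}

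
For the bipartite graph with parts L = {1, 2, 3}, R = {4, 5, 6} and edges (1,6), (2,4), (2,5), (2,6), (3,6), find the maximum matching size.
2 (matching: (1,6), (2,5); upper bound min(|L|,|R|) = min(3,3) = 3)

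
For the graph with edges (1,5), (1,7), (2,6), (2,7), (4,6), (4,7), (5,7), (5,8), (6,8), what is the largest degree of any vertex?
4 (attained at vertex 7)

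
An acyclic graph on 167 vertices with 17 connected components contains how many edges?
150 (Each of the 17 component trees on V_i vertices has V_i - 1 edges; summing gives V - C = 167 - 17 = 150)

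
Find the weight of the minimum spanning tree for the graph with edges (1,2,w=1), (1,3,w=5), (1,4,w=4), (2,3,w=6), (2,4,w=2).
8 (MST edges: (1,2,w=1), (1,3,w=5), (2,4,w=2); sum of weights 1 + 5 + 2 = 8)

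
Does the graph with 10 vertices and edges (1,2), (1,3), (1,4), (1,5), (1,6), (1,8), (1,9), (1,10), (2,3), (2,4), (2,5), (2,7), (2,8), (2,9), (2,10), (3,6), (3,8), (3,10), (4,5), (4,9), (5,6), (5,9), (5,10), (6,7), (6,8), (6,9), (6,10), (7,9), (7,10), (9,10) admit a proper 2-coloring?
No (odd cycle of length 3: 2 -> 1 -> 5 -> 2)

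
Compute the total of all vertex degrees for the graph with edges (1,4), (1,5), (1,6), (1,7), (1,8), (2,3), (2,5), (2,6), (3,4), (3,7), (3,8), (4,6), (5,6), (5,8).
28 (handshake: sum of degrees = 2|E| = 2 x 14 = 28)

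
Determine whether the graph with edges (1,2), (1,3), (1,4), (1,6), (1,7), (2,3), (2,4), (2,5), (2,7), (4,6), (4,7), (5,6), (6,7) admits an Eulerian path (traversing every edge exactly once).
Yes (the graph is connected and exactly 2 vertices have odd degree: {1, 2}; any Eulerian path must start and end at those)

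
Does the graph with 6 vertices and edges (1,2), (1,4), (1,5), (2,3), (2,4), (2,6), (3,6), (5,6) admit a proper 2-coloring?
No (odd cycle of length 3: 4 -> 1 -> 2 -> 4)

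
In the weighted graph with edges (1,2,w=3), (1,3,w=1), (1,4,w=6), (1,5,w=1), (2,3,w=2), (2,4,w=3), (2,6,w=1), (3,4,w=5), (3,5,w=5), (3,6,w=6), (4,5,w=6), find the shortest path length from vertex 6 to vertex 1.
4 (path: 6 -> 2 -> 1; weights 1 + 3 = 4)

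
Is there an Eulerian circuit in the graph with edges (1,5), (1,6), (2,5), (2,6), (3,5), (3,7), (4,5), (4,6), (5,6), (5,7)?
Yes (the graph is connected and all 7 vertices have even degree)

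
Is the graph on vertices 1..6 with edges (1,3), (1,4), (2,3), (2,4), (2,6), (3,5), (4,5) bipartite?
Yes. Partition: {1, 2, 5}, {3, 4, 6}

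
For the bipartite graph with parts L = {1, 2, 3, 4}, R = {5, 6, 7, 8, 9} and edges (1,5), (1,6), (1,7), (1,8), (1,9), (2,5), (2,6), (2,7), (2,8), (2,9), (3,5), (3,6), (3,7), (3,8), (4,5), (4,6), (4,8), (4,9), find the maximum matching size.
4 (matching: (1,9), (2,8), (3,7), (4,6); upper bound min(|L|,|R|) = min(4,5) = 4)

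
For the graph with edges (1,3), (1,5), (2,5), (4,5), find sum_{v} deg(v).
8 (handshake: sum of degrees = 2|E| = 2 x 4 = 8)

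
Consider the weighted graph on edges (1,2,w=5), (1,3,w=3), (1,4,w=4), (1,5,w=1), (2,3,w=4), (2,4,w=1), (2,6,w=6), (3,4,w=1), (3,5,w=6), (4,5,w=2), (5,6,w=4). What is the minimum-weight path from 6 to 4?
6 (path: 6 -> 5 -> 4; weights 4 + 2 = 6)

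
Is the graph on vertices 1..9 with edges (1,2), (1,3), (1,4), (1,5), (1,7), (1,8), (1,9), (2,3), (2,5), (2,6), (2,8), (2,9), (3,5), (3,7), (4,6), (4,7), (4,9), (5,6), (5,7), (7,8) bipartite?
No (odd cycle of length 3: 2 -> 1 -> 9 -> 2)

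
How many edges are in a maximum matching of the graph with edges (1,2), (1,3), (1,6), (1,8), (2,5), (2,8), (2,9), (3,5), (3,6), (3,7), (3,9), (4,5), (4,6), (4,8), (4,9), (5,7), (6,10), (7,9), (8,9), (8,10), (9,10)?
5 (matching: (1,3), (2,5), (4,8), (6,10), (7,9); upper bound floor(n/2) = floor(10/2) = 5)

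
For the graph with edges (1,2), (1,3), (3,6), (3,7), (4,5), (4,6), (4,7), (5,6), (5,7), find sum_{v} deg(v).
18 (handshake: sum of degrees = 2|E| = 2 x 9 = 18)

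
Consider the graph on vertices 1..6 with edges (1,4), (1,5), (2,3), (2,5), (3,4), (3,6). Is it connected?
Yes (BFS from 1 visits [1, 4, 5, 3, 2, 6] — all 6 vertices reached)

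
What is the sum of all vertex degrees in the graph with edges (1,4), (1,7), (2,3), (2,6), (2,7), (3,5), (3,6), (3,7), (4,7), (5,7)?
20 (handshake: sum of degrees = 2|E| = 2 x 10 = 20)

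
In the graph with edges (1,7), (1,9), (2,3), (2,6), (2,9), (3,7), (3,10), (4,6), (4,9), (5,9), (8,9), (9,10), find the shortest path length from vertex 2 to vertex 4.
2 (path: 2 -> 9 -> 4, 2 edges)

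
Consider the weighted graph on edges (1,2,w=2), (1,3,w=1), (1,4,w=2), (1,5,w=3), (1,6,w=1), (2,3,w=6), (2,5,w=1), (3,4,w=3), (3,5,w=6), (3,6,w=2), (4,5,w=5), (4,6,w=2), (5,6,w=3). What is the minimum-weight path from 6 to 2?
3 (path: 6 -> 1 -> 2; weights 1 + 2 = 3)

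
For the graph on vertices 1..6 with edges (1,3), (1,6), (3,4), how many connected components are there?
3 (components: {1, 3, 4, 6}, {2}, {5})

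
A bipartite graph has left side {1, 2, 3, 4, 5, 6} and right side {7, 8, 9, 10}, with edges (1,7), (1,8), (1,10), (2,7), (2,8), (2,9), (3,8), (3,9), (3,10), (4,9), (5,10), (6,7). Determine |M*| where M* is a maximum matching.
4 (matching: (1,10), (2,9), (3,8), (6,7); upper bound min(|L|,|R|) = min(6,4) = 4)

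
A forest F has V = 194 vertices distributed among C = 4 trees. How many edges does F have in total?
190 (Each of the 4 component trees on V_i vertices has V_i - 1 edges; summing gives V - C = 194 - 4 = 190)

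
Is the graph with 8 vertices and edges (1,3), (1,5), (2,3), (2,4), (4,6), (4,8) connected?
No, it has 2 components: {1, 2, 3, 4, 5, 6, 8}, {7}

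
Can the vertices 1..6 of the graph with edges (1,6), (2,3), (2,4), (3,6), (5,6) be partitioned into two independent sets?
Yes. Partition: {1, 3, 4, 5}, {2, 6}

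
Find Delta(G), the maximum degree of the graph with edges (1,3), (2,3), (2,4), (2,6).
3 (attained at vertex 2)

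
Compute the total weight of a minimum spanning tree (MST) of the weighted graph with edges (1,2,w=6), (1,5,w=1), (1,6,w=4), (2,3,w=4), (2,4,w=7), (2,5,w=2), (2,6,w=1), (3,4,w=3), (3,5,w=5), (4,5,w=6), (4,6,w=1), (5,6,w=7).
8 (MST edges: (1,5,w=1), (2,5,w=2), (2,6,w=1), (3,4,w=3), (4,6,w=1); sum of weights 1 + 2 + 1 + 3 + 1 = 8)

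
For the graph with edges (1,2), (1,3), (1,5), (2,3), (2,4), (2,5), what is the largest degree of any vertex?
4 (attained at vertex 2)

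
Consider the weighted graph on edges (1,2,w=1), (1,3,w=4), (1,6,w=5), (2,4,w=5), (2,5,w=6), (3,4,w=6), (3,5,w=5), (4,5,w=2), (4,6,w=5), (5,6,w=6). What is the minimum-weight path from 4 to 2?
5 (path: 4 -> 2; weights 5 = 5)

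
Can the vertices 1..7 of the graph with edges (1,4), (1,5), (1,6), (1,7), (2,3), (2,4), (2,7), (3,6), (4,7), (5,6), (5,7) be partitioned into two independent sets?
No (odd cycle of length 3: 5 -> 1 -> 7 -> 5)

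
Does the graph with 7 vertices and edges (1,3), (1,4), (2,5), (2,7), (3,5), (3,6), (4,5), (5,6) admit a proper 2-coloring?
No (odd cycle of length 5: 5 -> 4 -> 1 -> 3 -> 6 -> 5)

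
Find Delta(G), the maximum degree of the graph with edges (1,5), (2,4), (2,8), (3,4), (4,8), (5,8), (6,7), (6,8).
4 (attained at vertex 8)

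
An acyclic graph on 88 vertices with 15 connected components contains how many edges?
73 (Each of the 15 component trees on V_i vertices has V_i - 1 edges; summing gives V - C = 88 - 15 = 73)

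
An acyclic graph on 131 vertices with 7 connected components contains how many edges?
124 (Each of the 7 component trees on V_i vertices has V_i - 1 edges; summing gives V - C = 131 - 7 = 124)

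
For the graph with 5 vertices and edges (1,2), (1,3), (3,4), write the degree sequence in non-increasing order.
[2, 2, 1, 1, 0] (degrees: deg(1)=2, deg(2)=1, deg(3)=2, deg(4)=1, deg(5)=0)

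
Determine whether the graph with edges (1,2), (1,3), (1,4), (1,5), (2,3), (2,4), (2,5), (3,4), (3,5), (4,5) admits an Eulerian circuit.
Yes (the graph is connected and all 5 vertices have even degree)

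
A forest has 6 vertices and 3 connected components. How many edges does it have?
3 (Each of the 3 component trees on V_i vertices has V_i - 1 edges; summing gives V - C = 6 - 3 = 3)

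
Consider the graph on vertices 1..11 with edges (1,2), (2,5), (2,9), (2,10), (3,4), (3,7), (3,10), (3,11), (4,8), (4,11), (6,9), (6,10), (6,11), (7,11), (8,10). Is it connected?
Yes (BFS from 1 visits [1, 2, 5, 9, 10, 6, 3, 8, 11, 4, 7] — all 11 vertices reached)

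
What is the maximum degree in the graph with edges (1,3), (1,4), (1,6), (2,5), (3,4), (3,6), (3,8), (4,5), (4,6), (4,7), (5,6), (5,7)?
5 (attained at vertex 4)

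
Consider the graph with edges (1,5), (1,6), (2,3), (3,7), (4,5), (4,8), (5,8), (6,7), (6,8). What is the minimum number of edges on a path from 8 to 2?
4 (path: 8 -> 6 -> 7 -> 3 -> 2, 4 edges)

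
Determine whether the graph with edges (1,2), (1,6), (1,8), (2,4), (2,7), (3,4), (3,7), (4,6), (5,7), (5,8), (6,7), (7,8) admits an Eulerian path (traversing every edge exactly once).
No (6 vertices have odd degree: {1, 2, 4, 6, 7, 8}; Eulerian path requires 0 or 2)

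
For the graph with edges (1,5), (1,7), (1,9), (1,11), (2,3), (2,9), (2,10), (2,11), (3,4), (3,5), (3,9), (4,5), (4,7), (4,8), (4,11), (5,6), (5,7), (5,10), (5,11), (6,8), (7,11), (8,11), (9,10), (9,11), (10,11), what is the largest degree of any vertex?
8 (attained at vertex 11)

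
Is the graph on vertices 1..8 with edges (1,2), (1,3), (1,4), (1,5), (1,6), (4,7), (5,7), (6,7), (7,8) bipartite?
Yes. Partition: {1, 7}, {2, 3, 4, 5, 6, 8}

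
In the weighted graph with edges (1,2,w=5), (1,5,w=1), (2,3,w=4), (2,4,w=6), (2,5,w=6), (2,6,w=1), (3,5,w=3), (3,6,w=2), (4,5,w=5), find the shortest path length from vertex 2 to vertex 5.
6 (path: 2 -> 5; weights 6 = 6)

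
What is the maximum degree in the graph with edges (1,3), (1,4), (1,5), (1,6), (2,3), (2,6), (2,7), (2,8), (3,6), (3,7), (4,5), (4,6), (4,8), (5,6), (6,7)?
6 (attained at vertex 6)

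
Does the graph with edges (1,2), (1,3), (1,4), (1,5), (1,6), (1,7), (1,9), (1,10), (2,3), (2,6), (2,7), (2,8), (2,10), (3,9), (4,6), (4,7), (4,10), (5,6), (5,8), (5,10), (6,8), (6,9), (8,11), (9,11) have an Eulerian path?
Yes (the graph is connected and exactly 2 vertices have odd degree: {3, 7}; any Eulerian path must start and end at those)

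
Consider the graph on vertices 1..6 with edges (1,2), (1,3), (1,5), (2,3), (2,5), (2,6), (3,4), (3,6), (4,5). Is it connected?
Yes (BFS from 1 visits [1, 2, 3, 5, 6, 4] — all 6 vertices reached)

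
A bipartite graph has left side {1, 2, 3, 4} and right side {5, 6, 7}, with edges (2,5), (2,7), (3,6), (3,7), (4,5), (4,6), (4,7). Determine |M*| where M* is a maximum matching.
3 (matching: (2,7), (3,6), (4,5); upper bound min(|L|,|R|) = min(4,3) = 3)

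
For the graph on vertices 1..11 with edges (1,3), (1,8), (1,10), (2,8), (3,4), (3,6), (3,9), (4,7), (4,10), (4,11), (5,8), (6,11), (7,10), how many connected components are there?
1 (components: {1, 2, 3, 4, 5, 6, 7, 8, 9, 10, 11})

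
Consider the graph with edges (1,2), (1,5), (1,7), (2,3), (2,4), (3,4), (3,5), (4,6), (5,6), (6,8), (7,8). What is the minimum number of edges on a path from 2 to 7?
2 (path: 2 -> 1 -> 7, 2 edges)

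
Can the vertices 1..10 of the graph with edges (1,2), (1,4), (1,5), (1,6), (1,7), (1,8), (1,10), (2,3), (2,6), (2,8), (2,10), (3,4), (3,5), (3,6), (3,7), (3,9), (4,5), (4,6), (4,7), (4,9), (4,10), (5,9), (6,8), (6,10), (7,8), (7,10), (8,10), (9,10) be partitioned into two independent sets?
No (odd cycle of length 3: 7 -> 1 -> 4 -> 7)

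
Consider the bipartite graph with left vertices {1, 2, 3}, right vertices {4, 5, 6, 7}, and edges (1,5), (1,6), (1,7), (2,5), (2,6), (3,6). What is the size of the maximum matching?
3 (matching: (1,7), (2,5), (3,6); upper bound min(|L|,|R|) = min(3,4) = 3)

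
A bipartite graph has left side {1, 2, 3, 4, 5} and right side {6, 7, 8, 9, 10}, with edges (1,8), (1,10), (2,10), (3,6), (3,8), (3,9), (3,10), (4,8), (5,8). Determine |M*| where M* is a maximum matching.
3 (matching: (1,10), (3,9), (4,8); upper bound min(|L|,|R|) = min(5,5) = 5)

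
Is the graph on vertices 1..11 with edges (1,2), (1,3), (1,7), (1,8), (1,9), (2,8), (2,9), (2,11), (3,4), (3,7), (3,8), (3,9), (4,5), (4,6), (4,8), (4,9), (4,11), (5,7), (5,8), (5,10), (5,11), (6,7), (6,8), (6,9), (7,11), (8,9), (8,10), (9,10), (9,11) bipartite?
No (odd cycle of length 3: 3 -> 1 -> 7 -> 3)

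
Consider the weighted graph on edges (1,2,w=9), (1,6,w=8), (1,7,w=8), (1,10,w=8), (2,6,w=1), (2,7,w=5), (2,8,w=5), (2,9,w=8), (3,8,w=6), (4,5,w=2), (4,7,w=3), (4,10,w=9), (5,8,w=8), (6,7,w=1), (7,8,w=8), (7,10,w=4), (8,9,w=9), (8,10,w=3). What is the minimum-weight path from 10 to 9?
12 (path: 10 -> 8 -> 9; weights 3 + 9 = 12)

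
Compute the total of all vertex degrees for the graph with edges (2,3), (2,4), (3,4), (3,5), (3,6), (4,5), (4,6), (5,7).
16 (handshake: sum of degrees = 2|E| = 2 x 8 = 16)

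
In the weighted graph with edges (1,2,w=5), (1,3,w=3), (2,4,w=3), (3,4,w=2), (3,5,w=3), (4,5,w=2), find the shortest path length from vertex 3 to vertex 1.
3 (path: 3 -> 1; weights 3 = 3)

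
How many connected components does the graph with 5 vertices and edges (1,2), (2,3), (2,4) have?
2 (components: {1, 2, 3, 4}, {5})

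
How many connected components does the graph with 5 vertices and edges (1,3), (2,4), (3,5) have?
2 (components: {1, 3, 5}, {2, 4})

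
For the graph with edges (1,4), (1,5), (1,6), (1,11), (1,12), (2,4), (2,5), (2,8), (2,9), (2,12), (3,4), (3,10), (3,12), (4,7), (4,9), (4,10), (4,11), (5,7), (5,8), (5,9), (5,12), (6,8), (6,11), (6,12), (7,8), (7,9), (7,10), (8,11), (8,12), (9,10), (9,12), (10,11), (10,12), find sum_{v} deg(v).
66 (handshake: sum of degrees = 2|E| = 2 x 33 = 66)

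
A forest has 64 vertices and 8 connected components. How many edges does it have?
56 (Each of the 8 component trees on V_i vertices has V_i - 1 edges; summing gives V - C = 64 - 8 = 56)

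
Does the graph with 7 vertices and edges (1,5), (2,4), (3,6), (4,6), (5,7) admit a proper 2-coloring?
Yes. Partition: {1, 2, 6, 7}, {3, 4, 5}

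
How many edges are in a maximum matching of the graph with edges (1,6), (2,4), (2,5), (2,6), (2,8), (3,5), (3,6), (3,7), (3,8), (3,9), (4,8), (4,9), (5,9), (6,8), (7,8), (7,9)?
4 (matching: (2,4), (3,5), (6,8), (7,9); upper bound floor(n/2) = floor(9/2) = 4)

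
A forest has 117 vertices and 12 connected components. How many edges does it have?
105 (Each of the 12 component trees on V_i vertices has V_i - 1 edges; summing gives V - C = 117 - 12 = 105)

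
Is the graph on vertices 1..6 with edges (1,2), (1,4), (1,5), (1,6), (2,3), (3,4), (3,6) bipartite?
Yes. Partition: {1, 3}, {2, 4, 5, 6}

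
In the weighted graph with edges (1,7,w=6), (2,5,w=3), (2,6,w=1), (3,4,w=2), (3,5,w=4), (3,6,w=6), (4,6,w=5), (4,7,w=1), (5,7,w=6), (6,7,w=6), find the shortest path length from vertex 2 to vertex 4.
6 (path: 2 -> 6 -> 4; weights 1 + 5 = 6)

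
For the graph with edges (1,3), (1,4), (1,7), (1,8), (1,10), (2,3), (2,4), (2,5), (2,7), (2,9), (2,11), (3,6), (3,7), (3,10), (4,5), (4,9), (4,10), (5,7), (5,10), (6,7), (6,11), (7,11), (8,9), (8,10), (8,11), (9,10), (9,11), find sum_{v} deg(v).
54 (handshake: sum of degrees = 2|E| = 2 x 27 = 54)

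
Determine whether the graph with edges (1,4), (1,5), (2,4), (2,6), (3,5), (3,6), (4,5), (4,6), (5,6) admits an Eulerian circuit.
Yes (the graph is connected and all 6 vertices have even degree)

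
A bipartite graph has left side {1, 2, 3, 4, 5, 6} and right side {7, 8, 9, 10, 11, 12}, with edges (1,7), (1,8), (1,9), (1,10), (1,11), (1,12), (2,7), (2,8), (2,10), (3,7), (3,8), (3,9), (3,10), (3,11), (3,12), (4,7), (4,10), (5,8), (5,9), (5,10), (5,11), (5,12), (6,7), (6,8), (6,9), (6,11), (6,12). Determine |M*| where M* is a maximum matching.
6 (matching: (1,12), (2,10), (3,11), (4,7), (5,9), (6,8); upper bound min(|L|,|R|) = min(6,6) = 6)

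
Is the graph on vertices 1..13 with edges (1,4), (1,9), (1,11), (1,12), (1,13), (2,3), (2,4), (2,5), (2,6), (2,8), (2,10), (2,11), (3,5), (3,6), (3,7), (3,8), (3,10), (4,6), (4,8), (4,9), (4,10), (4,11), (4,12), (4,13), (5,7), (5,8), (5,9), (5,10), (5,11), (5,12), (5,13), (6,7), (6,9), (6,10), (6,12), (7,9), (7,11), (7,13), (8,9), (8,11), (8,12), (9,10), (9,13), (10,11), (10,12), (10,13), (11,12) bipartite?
No (odd cycle of length 3: 9 -> 1 -> 4 -> 9)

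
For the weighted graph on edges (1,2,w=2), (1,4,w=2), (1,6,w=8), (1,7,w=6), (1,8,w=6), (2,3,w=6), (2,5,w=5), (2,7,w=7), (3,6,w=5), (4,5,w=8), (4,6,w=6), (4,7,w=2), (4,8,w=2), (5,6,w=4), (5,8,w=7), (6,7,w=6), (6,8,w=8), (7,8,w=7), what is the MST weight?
22 (MST edges: (1,2,w=2), (1,4,w=2), (2,5,w=5), (3,6,w=5), (4,7,w=2), (4,8,w=2), (5,6,w=4); sum of weights 2 + 2 + 5 + 5 + 2 + 2 + 4 = 22)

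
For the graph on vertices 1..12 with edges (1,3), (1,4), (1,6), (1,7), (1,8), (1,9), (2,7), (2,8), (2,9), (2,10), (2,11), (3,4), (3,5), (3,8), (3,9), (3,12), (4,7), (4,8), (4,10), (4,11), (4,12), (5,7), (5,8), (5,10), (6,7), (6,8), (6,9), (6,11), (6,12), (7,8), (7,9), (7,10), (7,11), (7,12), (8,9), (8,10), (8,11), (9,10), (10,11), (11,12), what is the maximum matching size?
6 (matching: (1,6), (2,9), (3,5), (4,11), (7,12), (8,10); upper bound floor(n/2) = floor(12/2) = 6)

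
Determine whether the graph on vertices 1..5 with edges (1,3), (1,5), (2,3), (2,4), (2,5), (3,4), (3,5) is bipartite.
No (odd cycle of length 3: 3 -> 1 -> 5 -> 3)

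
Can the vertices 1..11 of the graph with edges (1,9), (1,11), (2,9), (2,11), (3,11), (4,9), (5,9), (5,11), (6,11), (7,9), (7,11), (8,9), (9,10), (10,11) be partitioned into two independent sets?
Yes. Partition: {1, 2, 3, 4, 5, 6, 7, 8, 10}, {9, 11}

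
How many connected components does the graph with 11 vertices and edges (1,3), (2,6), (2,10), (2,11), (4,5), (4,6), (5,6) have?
5 (components: {1, 3}, {2, 4, 5, 6, 10, 11}, {7}, {8}, {9})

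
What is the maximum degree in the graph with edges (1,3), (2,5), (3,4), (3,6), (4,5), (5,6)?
3 (attained at vertices 3, 5)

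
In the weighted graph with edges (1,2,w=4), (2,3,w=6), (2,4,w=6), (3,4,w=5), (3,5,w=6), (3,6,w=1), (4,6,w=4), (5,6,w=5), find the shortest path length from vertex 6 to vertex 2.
7 (path: 6 -> 3 -> 2; weights 1 + 6 = 7)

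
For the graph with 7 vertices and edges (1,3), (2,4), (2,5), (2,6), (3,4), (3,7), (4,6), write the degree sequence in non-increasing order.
[3, 3, 3, 2, 1, 1, 1] (degrees: deg(1)=1, deg(2)=3, deg(3)=3, deg(4)=3, deg(5)=1, deg(6)=2, deg(7)=1)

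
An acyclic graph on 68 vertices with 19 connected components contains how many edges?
49 (Each of the 19 component trees on V_i vertices has V_i - 1 edges; summing gives V - C = 68 - 19 = 49)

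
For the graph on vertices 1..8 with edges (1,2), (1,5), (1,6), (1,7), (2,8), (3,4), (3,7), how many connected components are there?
1 (components: {1, 2, 3, 4, 5, 6, 7, 8})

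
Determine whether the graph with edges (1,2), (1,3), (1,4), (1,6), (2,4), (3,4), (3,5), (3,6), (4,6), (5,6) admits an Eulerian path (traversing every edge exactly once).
Yes — and in fact it has an Eulerian circuit (the graph is connected and all 6 vertices have even degree)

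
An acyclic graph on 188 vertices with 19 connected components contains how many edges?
169 (Each of the 19 component trees on V_i vertices has V_i - 1 edges; summing gives V - C = 188 - 19 = 169)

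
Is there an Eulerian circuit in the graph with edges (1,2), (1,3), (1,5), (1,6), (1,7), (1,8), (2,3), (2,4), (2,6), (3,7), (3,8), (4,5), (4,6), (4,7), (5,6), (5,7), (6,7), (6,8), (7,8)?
Yes (the graph is connected and all 8 vertices have even degree)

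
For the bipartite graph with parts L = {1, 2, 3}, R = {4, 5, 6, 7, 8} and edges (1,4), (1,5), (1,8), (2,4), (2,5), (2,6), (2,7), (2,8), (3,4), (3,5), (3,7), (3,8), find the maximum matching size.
3 (matching: (1,8), (2,6), (3,7); upper bound min(|L|,|R|) = min(3,5) = 3)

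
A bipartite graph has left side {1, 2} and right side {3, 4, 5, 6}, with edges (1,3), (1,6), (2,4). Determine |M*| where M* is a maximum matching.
2 (matching: (1,6), (2,4); upper bound min(|L|,|R|) = min(2,4) = 2)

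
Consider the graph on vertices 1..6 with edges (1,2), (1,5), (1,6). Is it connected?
No, it has 3 components: {1, 2, 5, 6}, {3}, {4}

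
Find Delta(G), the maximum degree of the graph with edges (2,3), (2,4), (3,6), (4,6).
2 (attained at vertices 2, 3, 4, 6)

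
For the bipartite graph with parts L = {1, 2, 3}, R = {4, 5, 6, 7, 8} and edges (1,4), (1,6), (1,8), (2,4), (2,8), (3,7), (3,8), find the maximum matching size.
3 (matching: (1,6), (2,8), (3,7); upper bound min(|L|,|R|) = min(3,5) = 3)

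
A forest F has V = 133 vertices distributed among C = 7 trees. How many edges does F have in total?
126 (Each of the 7 component trees on V_i vertices has V_i - 1 edges; summing gives V - C = 133 - 7 = 126)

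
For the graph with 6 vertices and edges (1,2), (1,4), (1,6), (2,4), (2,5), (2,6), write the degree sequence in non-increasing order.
[4, 3, 2, 2, 1, 0] (degrees: deg(1)=3, deg(2)=4, deg(3)=0, deg(4)=2, deg(5)=1, deg(6)=2)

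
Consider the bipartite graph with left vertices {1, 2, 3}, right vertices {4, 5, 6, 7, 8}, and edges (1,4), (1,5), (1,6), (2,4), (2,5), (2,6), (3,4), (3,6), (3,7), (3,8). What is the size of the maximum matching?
3 (matching: (1,6), (2,5), (3,8); upper bound min(|L|,|R|) = min(3,5) = 3)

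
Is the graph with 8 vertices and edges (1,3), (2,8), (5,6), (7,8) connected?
No, it has 4 components: {1, 3}, {2, 7, 8}, {4}, {5, 6}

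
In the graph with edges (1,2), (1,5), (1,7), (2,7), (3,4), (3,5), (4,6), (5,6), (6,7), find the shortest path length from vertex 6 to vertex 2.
2 (path: 6 -> 7 -> 2, 2 edges)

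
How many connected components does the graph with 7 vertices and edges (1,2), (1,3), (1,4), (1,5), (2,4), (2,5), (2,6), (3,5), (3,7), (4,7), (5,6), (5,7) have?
1 (components: {1, 2, 3, 4, 5, 6, 7})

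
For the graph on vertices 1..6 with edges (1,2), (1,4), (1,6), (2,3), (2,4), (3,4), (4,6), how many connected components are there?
2 (components: {1, 2, 3, 4, 6}, {5})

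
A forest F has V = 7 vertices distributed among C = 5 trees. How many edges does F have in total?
2 (Each of the 5 component trees on V_i vertices has V_i - 1 edges; summing gives V - C = 7 - 5 = 2)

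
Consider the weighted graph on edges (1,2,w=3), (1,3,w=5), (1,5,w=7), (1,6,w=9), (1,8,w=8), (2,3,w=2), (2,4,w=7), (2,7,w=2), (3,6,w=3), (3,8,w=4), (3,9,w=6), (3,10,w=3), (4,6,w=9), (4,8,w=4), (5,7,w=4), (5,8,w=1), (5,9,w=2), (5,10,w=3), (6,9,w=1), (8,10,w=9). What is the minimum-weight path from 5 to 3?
5 (path: 5 -> 8 -> 3; weights 1 + 4 = 5)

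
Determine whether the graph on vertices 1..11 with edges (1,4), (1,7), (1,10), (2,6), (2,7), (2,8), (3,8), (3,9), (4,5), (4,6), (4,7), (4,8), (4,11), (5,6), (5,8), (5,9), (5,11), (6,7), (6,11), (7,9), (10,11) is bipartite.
No (odd cycle of length 3: 4 -> 1 -> 7 -> 4)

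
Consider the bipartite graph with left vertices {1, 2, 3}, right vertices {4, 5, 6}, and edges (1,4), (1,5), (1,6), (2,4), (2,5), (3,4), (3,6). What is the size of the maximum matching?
3 (matching: (1,6), (2,5), (3,4); upper bound min(|L|,|R|) = min(3,3) = 3)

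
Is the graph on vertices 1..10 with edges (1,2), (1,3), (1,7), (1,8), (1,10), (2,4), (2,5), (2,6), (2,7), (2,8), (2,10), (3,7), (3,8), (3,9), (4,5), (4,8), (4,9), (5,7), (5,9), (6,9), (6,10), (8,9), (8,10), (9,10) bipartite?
No (odd cycle of length 3: 8 -> 1 -> 2 -> 8)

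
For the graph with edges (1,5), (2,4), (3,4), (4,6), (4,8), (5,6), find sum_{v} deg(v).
12 (handshake: sum of degrees = 2|E| = 2 x 6 = 12)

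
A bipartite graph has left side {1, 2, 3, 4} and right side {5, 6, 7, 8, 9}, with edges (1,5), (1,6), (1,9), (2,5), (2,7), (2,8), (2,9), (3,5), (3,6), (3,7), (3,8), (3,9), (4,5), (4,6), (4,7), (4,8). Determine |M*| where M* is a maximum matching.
4 (matching: (1,9), (2,8), (3,7), (4,6); upper bound min(|L|,|R|) = min(4,5) = 4)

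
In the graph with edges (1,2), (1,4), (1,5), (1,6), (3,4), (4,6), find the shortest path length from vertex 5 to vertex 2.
2 (path: 5 -> 1 -> 2, 2 edges)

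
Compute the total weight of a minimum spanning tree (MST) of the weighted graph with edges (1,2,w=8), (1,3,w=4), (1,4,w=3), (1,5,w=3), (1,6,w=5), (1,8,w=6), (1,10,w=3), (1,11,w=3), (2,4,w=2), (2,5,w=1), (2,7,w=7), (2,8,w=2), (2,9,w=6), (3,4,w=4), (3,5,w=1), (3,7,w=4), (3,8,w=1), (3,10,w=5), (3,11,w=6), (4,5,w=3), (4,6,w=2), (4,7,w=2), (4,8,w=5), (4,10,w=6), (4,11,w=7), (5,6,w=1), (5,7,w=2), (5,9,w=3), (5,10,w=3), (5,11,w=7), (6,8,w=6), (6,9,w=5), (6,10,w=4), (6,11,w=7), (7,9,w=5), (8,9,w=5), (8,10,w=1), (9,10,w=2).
17 (MST edges: (1,4,w=3), (1,11,w=3), (2,4,w=2), (2,5,w=1), (3,5,w=1), (3,8,w=1), (4,7,w=2), (5,6,w=1), (8,10,w=1), (9,10,w=2); sum of weights 3 + 3 + 2 + 1 + 1 + 1 + 2 + 1 + 1 + 2 = 17)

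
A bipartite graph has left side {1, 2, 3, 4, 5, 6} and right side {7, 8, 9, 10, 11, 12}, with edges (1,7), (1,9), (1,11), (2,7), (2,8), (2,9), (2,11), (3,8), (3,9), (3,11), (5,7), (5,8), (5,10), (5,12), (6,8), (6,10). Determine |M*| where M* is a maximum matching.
5 (matching: (1,11), (2,9), (3,8), (5,12), (6,10); upper bound min(|L|,|R|) = min(6,6) = 6)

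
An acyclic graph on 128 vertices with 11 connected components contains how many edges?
117 (Each of the 11 component trees on V_i vertices has V_i - 1 edges; summing gives V - C = 128 - 11 = 117)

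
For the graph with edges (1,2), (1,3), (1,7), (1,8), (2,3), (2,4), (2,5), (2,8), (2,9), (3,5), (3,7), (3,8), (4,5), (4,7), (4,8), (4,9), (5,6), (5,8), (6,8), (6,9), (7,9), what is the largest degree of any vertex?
6 (attained at vertices 2, 8)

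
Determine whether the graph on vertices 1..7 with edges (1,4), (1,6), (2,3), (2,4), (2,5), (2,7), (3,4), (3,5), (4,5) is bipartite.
No (odd cycle of length 3: 5 -> 4 -> 2 -> 5)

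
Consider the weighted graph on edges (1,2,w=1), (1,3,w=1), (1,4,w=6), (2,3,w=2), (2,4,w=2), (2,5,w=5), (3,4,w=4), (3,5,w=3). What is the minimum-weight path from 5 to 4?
7 (path: 5 -> 2 -> 4; weights 5 + 2 = 7)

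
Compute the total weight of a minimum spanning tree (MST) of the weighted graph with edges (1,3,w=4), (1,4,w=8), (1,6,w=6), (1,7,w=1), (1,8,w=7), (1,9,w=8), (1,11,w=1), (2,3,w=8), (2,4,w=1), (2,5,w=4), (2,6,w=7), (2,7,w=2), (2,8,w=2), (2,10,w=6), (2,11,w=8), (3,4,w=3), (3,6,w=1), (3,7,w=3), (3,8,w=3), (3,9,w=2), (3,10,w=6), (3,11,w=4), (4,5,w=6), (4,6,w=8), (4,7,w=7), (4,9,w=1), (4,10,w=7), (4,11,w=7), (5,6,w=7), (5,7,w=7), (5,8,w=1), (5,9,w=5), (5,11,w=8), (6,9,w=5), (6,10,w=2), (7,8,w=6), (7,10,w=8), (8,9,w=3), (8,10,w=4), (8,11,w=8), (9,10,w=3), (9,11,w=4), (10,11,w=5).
14 (MST edges: (1,7,w=1), (1,11,w=1), (2,4,w=1), (2,7,w=2), (2,8,w=2), (3,6,w=1), (3,9,w=2), (4,9,w=1), (5,8,w=1), (6,10,w=2); sum of weights 1 + 1 + 1 + 2 + 2 + 1 + 2 + 1 + 1 + 2 = 14)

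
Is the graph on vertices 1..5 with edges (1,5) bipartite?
Yes. Partition: {1, 2, 3, 4}, {5}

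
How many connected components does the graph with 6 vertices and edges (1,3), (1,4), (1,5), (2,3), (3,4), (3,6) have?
1 (components: {1, 2, 3, 4, 5, 6})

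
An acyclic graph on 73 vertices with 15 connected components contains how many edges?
58 (Each of the 15 component trees on V_i vertices has V_i - 1 edges; summing gives V - C = 73 - 15 = 58)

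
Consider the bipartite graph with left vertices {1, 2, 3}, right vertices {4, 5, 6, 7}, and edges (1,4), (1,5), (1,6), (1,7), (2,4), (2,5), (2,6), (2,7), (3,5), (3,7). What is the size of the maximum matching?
3 (matching: (1,7), (2,6), (3,5); upper bound min(|L|,|R|) = min(3,4) = 3)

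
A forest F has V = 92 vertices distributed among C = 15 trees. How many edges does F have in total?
77 (Each of the 15 component trees on V_i vertices has V_i - 1 edges; summing gives V - C = 92 - 15 = 77)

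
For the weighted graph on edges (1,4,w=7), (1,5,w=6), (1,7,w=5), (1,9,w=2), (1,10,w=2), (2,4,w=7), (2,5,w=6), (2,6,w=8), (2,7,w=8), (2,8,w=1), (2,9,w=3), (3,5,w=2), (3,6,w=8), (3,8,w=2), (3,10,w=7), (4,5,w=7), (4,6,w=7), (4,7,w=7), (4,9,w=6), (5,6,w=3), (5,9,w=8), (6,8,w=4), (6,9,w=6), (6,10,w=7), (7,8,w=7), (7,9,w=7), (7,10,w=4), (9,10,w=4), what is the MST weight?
25 (MST edges: (1,9,w=2), (1,10,w=2), (2,8,w=1), (2,9,w=3), (3,5,w=2), (3,8,w=2), (4,9,w=6), (5,6,w=3), (7,10,w=4); sum of weights 2 + 2 + 1 + 3 + 2 + 2 + 6 + 3 + 4 = 25)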